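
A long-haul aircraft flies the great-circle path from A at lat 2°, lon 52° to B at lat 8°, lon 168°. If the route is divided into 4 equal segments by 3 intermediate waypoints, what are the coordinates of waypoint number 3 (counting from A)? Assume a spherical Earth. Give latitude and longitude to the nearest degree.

≈ lat 10°, lon 139°

Convert each endpoint to a unit vector on the sphere (x = cos φ cos λ, y = cos φ sin λ, z = sin φ).
The central angle between the endpoints is δ = arccos(p₁·p₂) ≈ 2.014 rad (115.4°).
Interpolate at f = 3/4 with slerp weights a = sin((1−f)δ)/sin δ ≈ 0.534, b = sin(fδ)/sin δ ≈ 1.105.
p = a·p₁ + b·p₂ ≈ (-0.742, 0.648, 0.172); φ = arcsin(p_z) ≈ 9.93°, λ = atan2(p_y, p_x) ≈ 138.85°.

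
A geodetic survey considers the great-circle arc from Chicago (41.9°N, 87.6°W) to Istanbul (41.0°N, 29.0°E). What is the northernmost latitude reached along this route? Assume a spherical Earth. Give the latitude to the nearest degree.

The great circle lies in the plane with unit normal n̂ = (p₁ × p₂)/|p₁ × p₂|.
Here n̂_z ≈ +0.511; the vertex latitude is φ_max = arccos|n̂_z| ≈ 59.3°.
Check via Clairaut: cos φ_max = |cos φ₁| · sin C = cos(41.9°)·sin(43.4°) ≈ 0.511, again giving ≈ 59.3°.

≈ 59°N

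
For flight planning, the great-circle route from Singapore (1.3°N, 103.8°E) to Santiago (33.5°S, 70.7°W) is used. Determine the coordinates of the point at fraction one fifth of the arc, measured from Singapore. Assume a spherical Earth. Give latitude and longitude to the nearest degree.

≈ (28°S, 99°E)

From cos δ = sin φ₁ sin φ₂ + cos φ₁ cos φ₂ cos Δλ, the central angle is δ ≈ 2.572 rad (147.4°).
Interpolate at f = 1/5 with slerp weights a = sin((1−f)δ)/sin δ ≈ 1.640, b = sin(fδ)/sin δ ≈ 0.913.
p = a·p₁ + b·p₂ ≈ (-0.139, 0.873, -0.467); φ = arcsin(p_z) ≈ -27.82°, λ = atan2(p_y, p_x) ≈ 99.07°.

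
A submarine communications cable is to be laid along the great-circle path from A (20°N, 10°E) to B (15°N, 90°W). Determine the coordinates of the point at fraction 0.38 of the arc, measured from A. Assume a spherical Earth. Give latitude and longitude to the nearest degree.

≈ (26°N, 28°W)

Write both endpoints as unit vectors p₁, p₂ with components (cos φ cos λ, cos φ sin λ, sin φ).
The central angle between the endpoints is δ = arccos(p₁·p₂) ≈ 1.640 rad (94.0°).
Interpolate at f = 0.38 with slerp weights a = sin((1−f)δ)/sin δ ≈ 0.852, b = sin(fδ)/sin δ ≈ 0.585.
p = a·p₁ + b·p₂ ≈ (0.789, -0.426, 0.443); φ = arcsin(p_z) ≈ 26.29°, λ = atan2(p_y, p_x) ≈ -28.37°.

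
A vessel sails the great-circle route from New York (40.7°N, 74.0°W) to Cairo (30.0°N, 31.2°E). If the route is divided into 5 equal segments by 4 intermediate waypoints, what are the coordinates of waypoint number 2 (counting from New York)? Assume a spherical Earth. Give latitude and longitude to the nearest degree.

≈ 50°N, 29°W

From cos δ = sin φ₁ sin φ₂ + cos φ₁ cos φ₂ cos Δλ, the central angle is δ ≈ 1.416 rad (81.1°).
Interpolate at f = 2/5 with slerp weights a = sin((1−f)δ)/sin δ ≈ 0.760, b = sin(fδ)/sin δ ≈ 0.543.
p = a·p₁ + b·p₂ ≈ (0.561, -0.310, 0.767); φ = arcsin(p_z) ≈ 50.11°, λ = atan2(p_y, p_x) ≈ -28.94°.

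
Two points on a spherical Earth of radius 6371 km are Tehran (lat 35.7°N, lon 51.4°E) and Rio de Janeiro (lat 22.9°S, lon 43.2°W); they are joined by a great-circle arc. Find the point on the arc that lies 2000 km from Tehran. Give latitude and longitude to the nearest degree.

≈ lat 29°N, lon 32°E

Write both endpoints as unit vectors p₁, p₂ with components (cos φ cos λ, cos φ sin λ, sin φ).
The central angle between the endpoints is δ = arccos(p₁·p₂) ≈ 1.862 rad (106.7°). The total great-circle distance is δ·R ≈ 1.862 × 6371 ≈ 11863 km, so the target fraction is f = 2000/11863 ≈ 0.169.
Interpolate at f ≈ 0.169 with slerp weights a = sin((1−f)δ)/sin δ ≈ 1.044, b = sin(fδ)/sin δ ≈ 0.322.
p = a·p₁ + b·p₂ ≈ (0.745, 0.459, 0.484); φ = arcsin(p_z) ≈ 28.92°, λ = atan2(p_y, p_x) ≈ 31.63°.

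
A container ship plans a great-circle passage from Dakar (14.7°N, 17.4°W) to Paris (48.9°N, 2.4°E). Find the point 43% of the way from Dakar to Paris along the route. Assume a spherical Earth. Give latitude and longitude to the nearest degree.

≈ 30°N, 11°W

From cos δ = sin φ₁ sin φ₂ + cos φ₁ cos φ₂ cos Δλ, the central angle is δ ≈ 0.661 rad (37.9°).
Interpolate at f = 0.43 with slerp weights a = sin((1−f)δ)/sin δ ≈ 0.599, b = sin(fδ)/sin δ ≈ 0.457.
p = a·p₁ + b·p₂ ≈ (0.853, -0.161, 0.496); φ = arcsin(p_z) ≈ 29.75°, λ = atan2(p_y, p_x) ≈ -10.67°.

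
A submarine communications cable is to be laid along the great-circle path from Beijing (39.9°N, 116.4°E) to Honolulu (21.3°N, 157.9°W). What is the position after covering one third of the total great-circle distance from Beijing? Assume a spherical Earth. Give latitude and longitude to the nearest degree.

The haversine formula gives a central angle δ ≈ 1.280 rad (73.3°) between the endpoints.
Interpolate at f = 1/3 with slerp weights a = sin((1−f)δ)/sin δ ≈ 0.787, b = sin(fδ)/sin δ ≈ 0.432.
p = a·p₁ + b·p₂ ≈ (-0.641, 0.389, 0.661); φ = arcsin(p_z) ≈ 41.41°, λ = atan2(p_y, p_x) ≈ 148.75°.

≈ (41°N, 149°E)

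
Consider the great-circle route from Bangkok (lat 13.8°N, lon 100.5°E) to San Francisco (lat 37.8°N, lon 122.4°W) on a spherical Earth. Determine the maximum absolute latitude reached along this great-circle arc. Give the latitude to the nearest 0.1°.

The great circle lies in the plane with unit normal n̂ = (p₁ × p₂)/|p₁ × p₂|.
Here n̂_z ≈ +0.574; the vertex latitude is φ_max = arccos|n̂_z| ≈ 54.9°.
Check via Clairaut: cos φ_max = |cos φ₁| · sin C = cos(13.8°)·sin(36.3°) ≈ 0.574, again giving ≈ 54.9°.

≈ 54.9°N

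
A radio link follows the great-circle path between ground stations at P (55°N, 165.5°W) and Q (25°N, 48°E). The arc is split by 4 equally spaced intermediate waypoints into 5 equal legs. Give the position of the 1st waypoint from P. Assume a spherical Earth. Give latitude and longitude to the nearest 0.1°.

≈ (69.4°N, 166.8°E)

Write both endpoints as unit vectors p₁, p₂ with components (cos φ cos λ, cos φ sin λ, sin φ).
The central angle between the endpoints is δ = arccos(p₁·p₂) ≈ 1.658 rad (95.0°).
Interpolate at f = 1/5 with slerp weights a = sin((1−f)δ)/sin δ ≈ 0.974, b = sin(fδ)/sin δ ≈ 0.327.
p = a·p₁ + b·p₂ ≈ (-0.343, 0.080, 0.936); φ = arcsin(p_z) ≈ 69.39°, λ = atan2(p_y, p_x) ≈ 166.82°.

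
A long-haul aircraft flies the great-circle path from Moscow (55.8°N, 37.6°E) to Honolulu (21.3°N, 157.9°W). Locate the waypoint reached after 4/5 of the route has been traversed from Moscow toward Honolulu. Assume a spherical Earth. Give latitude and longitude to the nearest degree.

Write both endpoints as unit vectors p₁, p₂ with components (cos φ cos λ, cos φ sin λ, sin φ).
The central angle between the endpoints is δ = arccos(p₁·p₂) ≈ 1.776 rad (101.8°).
Interpolate at f = 4/5 with slerp weights a = sin((1−f)δ)/sin δ ≈ 0.355, b = sin(fδ)/sin δ ≈ 1.010.
p = a·p₁ + b·p₂ ≈ (-0.714, -0.232, 0.661); φ = arcsin(p_z) ≈ 41.36°, λ = atan2(p_y, p_x) ≈ -161.98°.

≈ (41°N, 162°W)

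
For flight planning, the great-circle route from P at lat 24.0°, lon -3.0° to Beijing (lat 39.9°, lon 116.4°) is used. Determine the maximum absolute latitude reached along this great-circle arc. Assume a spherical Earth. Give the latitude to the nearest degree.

The great circle lies in the plane with unit normal n̂ = (p₁ × p₂)/|p₁ × p₂|.
Here n̂_z ≈ +0.613; the vertex latitude is φ_max = arccos|n̂_z| ≈ 52.2°.
Check via Clairaut: cos φ_max = |cos φ₁| · sin C = cos(24.0°)·sin(42.1°) ≈ 0.613, again giving ≈ 52.2°.

≈ 52°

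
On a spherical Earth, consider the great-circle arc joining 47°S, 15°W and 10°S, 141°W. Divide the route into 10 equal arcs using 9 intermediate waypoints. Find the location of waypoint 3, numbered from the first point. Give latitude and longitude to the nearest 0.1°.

From cos δ = sin φ₁ sin φ₂ + cos φ₁ cos φ₂ cos Δλ, the central angle is δ ≈ 1.842 rad (105.5°).
Interpolate at f = 3/10 with slerp weights a = sin((1−f)δ)/sin δ ≈ 0.997, b = sin(fδ)/sin δ ≈ 0.545.
p = a·p₁ + b·p₂ ≈ (0.240, -0.514, -0.824); φ = arcsin(p_z) ≈ -55.47°, λ = atan2(p_y, p_x) ≈ -64.96°.

≈ 55.5°S, 65.0°W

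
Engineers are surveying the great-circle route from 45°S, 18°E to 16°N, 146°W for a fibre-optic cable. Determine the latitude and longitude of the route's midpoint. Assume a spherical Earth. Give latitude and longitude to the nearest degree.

≈ 52°S, 111°W

Write both endpoints as unit vectors p₁, p₂ with components (cos φ cos λ, cos φ sin λ, sin φ).
The central angle between the endpoints is δ = arccos(p₁·p₂) ≈ 2.584 rad (148.0°).
Interpolate at f = 1/2 with slerp weights a = sin((1−f)δ)/sin δ ≈ 1.815, b = sin(fδ)/sin δ ≈ 1.815.
p = a·p₁ + b·p₂ ≈ (-0.226, -0.579, -0.783); φ = arcsin(p_z) ≈ -51.56°, λ = atan2(p_y, p_x) ≈ -111.31°.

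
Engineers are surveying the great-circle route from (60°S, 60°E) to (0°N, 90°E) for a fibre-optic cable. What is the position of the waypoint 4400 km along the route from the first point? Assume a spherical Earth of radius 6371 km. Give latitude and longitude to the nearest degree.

≈ (24°S, 83°E)

Convert each endpoint to a unit vector on the sphere (x = cos φ cos λ, y = cos φ sin λ, z = sin φ).
The central angle between the endpoints is δ = arccos(p₁·p₂) ≈ 1.123 rad (64.3°). The total great-circle distance is δ·R ≈ 1.123 × 6371 ≈ 7154 km, so the target fraction is f = 4400/7154 ≈ 0.615.
Interpolate at f ≈ 0.615 with slerp weights a = sin((1−f)δ)/sin δ ≈ 0.465, b = sin(fδ)/sin δ ≈ 0.707.
p = a·p₁ + b·p₂ ≈ (0.116, 0.908, -0.403); φ = arcsin(p_z) ≈ -23.74°, λ = atan2(p_y, p_x) ≈ 82.71°.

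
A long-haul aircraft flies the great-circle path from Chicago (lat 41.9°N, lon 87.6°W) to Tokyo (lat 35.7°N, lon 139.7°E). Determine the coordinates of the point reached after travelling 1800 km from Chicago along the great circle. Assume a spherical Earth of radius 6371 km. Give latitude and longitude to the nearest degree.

≈ lat 54°N, lon 104°W

Convert each endpoint to a unit vector on the sphere (x = cos φ cos λ, y = cos φ sin λ, z = sin φ).
The central angle between the endpoints is δ = arccos(p₁·p₂) ≈ 1.591 rad (91.2°). The total great-circle distance is δ·R ≈ 1.591 × 6371 ≈ 10136 km, so the target fraction is f = 1800/10136 ≈ 0.178.
Interpolate at f ≈ 0.178 with slerp weights a = sin((1−f)δ)/sin δ ≈ 0.966, b = sin(fδ)/sin δ ≈ 0.279.
p = a·p₁ + b·p₂ ≈ (-0.143, -0.572, 0.808); φ = arcsin(p_z) ≈ 53.88°, λ = atan2(p_y, p_x) ≈ -104.00°.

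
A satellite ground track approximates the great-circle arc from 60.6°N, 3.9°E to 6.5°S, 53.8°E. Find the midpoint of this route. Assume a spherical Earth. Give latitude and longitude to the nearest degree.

≈ 29°N, 38°E

The haversine formula gives a central angle δ ≈ 1.354 rad (77.6°) between the endpoints.
Interpolate at f = 1/2 with slerp weights a = sin((1−f)δ)/sin δ ≈ 0.641, b = sin(fδ)/sin δ ≈ 0.641.
p = a·p₁ + b·p₂ ≈ (0.690, 0.536, 0.486); φ = arcsin(p_z) ≈ 29.09°, λ = atan2(p_y, p_x) ≈ 37.80°.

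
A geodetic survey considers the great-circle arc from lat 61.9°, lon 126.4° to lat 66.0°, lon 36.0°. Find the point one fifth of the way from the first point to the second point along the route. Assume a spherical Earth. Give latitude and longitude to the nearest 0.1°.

Convert each endpoint to a unit vector on the sphere (x = cos φ cos λ, y = cos φ sin λ, z = sin φ).
The central angle between the endpoints is δ = arccos(p₁·p₂) ≈ 0.636 rad (36.4°).
Interpolate at f = 1/5 with slerp weights a = sin((1−f)δ)/sin δ ≈ 0.820, b = sin(fδ)/sin δ ≈ 0.214.
p = a·p₁ + b·p₂ ≈ (-0.159, 0.362, 0.919); φ = arcsin(p_z) ≈ 66.71°, λ = atan2(p_y, p_x) ≈ 113.71°.

≈ lat 66.7°, lon 113.7°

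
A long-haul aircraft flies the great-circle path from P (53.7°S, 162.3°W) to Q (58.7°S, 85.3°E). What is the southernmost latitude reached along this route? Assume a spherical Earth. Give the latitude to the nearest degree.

≈ 70°S

The great circle lies in the plane with unit normal n̂ = (p₁ × p₂)/|p₁ × p₂|.
Here n̂_z ≈ -0.346; the vertex latitude is φ_max = arccos|n̂_z| ≈ 69.7°.
Check via Clairaut: cos φ_max = |cos φ₁| · sin C = cos(53.7°)·sin(144.2°) ≈ 0.346, again giving ≈ 69.7°.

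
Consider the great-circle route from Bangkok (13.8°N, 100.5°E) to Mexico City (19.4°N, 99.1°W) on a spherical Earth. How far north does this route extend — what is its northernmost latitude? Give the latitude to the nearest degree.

≈ 60°N

The great circle lies in the plane with unit normal n̂ = (p₁ × p₂)/|p₁ × p₂|.
Here n̂_z ≈ +0.495; the vertex latitude is φ_max = arccos|n̂_z| ≈ 60.4°.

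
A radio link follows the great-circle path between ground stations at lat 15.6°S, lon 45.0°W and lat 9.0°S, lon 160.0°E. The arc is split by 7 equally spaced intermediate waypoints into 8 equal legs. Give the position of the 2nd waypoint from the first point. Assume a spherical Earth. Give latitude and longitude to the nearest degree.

Write both endpoints as unit vectors p₁, p₂ with components (cos φ cos λ, cos φ sin λ, sin φ).
The central angle between the endpoints is δ = arccos(p₁·p₂) ≈ 2.532 rad (145.1°).
Interpolate at f = 2/8 with slerp weights a = sin((1−f)δ)/sin δ ≈ 1.654, b = sin(fδ)/sin δ ≈ 1.034.
p = a·p₁ + b·p₂ ≈ (0.167, -0.777, -0.607); φ = arcsin(p_z) ≈ -37.34°, λ = atan2(p_y, p_x) ≈ -77.88°.

≈ lat 37°S, lon 78°W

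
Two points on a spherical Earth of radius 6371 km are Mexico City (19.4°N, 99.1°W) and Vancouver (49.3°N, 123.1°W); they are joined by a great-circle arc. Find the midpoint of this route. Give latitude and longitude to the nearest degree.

The haversine formula gives a central angle δ ≈ 0.620 rad (35.5°) between the endpoints.
Interpolate at f = 1/2 with slerp weights a = sin((1−f)δ)/sin δ ≈ 0.525, b = sin(fδ)/sin δ ≈ 0.525.
p = a·p₁ + b·p₂ ≈ (-0.265, -0.776, 0.572); φ = arcsin(p_z) ≈ 34.92°, λ = atan2(p_y, p_x) ≈ -108.88°.

≈ 35°N, 109°W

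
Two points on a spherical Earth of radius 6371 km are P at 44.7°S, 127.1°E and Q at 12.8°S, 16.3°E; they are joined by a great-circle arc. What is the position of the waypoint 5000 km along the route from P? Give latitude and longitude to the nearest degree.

≈ 44°S, 62°E

From cos δ = sin φ₁ sin φ₂ + cos φ₁ cos φ₂ cos Δλ, the central angle is δ ≈ 1.661 rad (95.2°). The total great-circle distance is δ·R ≈ 1.661 × 6371 ≈ 10584 km, so the target fraction is f = 5000/10584 ≈ 0.472.
Interpolate at f ≈ 0.472 with slerp weights a = sin((1−f)δ)/sin δ ≈ 0.772, b = sin(fδ)/sin δ ≈ 0.710.
p = a·p₁ + b·p₂ ≈ (0.333, 0.632, -0.700); φ = arcsin(p_z) ≈ -44.42°, λ = atan2(p_y, p_x) ≈ 62.18°.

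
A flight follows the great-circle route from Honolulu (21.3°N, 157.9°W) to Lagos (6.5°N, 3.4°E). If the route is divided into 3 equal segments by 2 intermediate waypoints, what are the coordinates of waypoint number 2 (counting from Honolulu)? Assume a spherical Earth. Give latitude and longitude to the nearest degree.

≈ 45°N, 32°W

The haversine formula gives a central angle δ ≈ 2.560 rad (146.7°) between the endpoints.
Interpolate at f = 2/3 with slerp weights a = sin((1−f)δ)/sin δ ≈ 1.372, b = sin(fδ)/sin δ ≈ 1.804.
p = a·p₁ + b·p₂ ≈ (0.605, -0.375, 0.703); φ = arcsin(p_z) ≈ 44.64°, λ = atan2(p_y, p_x) ≈ -31.77°.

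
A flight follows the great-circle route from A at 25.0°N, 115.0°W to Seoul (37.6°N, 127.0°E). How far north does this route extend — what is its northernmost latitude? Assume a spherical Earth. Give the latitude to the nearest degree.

≈ 51°N

The great circle lies in the plane with unit normal n̂ = (p₁ × p₂)/|p₁ × p₂|.
Here n̂_z ≈ -0.636; the vertex latitude is φ_max = arccos|n̂_z| ≈ 50.5°.
Check via Clairaut: cos φ_max = |cos φ₁| · sin C = cos(25.0°)·sin(44.6°) ≈ 0.636, again giving ≈ 50.5°.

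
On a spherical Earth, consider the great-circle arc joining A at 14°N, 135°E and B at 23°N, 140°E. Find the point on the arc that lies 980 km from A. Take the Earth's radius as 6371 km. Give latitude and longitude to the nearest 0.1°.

The haversine formula gives a central angle δ ≈ 0.177 rad (10.2°) between the endpoints. The total great-circle distance is δ·R ≈ 0.177 × 6371 ≈ 1131 km, so the target fraction is f = 980/1131 ≈ 0.867.
Interpolate at f ≈ 0.867 with slerp weights a = sin((1−f)δ)/sin δ ≈ 0.134, b = sin(fδ)/sin δ ≈ 0.868.
p = a·p₁ + b·p₂ ≈ (-0.704, 0.605, 0.371); φ = arcsin(p_z) ≈ 21.81°, λ = atan2(p_y, p_x) ≈ 139.30°.

≈ 21.8°N, 139.3°E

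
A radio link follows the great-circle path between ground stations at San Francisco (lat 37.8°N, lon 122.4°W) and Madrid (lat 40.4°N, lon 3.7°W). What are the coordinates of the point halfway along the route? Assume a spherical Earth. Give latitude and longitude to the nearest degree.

≈ lat 58°N, lon 65°W

The haversine formula gives a central angle δ ≈ 1.462 rad (83.8°) between the endpoints.
Interpolate at f = 1/2 with slerp weights a = sin((1−f)δ)/sin δ ≈ 0.672, b = sin(fδ)/sin δ ≈ 0.672.
p = a·p₁ + b·p₂ ≈ (0.226, -0.481, 0.847); φ = arcsin(p_z) ≈ 57.89°, λ = atan2(p_y, p_x) ≈ -64.83°.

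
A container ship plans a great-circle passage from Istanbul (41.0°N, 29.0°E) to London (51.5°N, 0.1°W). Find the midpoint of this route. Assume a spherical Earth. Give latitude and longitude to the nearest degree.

≈ 47°N, 16°E

Convert each endpoint to a unit vector on the sphere (x = cos φ cos λ, y = cos φ sin λ, z = sin φ).
The central angle between the endpoints is δ = arccos(p₁·p₂) ≈ 0.393 rad (22.5°).
Interpolate at f = 1/2 with slerp weights a = sin((1−f)δ)/sin δ ≈ 0.510, b = sin(fδ)/sin δ ≈ 0.510.
p = a·p₁ + b·p₂ ≈ (0.654, 0.186, 0.733); φ = arcsin(p_z) ≈ 47.17°, λ = atan2(p_y, p_x) ≈ 15.88°.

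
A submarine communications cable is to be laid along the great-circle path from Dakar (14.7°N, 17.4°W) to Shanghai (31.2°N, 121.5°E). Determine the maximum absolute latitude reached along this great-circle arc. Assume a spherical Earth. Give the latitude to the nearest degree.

The great circle lies in the plane with unit normal n̂ = (p₁ × p₂)/|p₁ × p₂|.
Here n̂_z ≈ +0.625; the vertex latitude is φ_max = arccos|n̂_z| ≈ 51.3°.
Check via Clairaut: cos φ_max = |cos φ₁| · sin C = cos(14.7°)·sin(40.2°) ≈ 0.625, again giving ≈ 51.3°.

≈ 51°N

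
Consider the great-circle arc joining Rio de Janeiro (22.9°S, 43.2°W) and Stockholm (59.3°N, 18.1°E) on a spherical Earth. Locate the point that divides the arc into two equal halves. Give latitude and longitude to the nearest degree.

≈ 21°N, 22°W

Convert each endpoint to a unit vector on the sphere (x = cos φ cos λ, y = cos φ sin λ, z = sin φ).
The central angle between the endpoints is δ = arccos(p₁·p₂) ≈ 1.680 rad (96.2°).
Interpolate at f = 1/2 with slerp weights a = sin((1−f)δ)/sin δ ≈ 0.749, b = sin(fδ)/sin δ ≈ 0.749.
p = a·p₁ + b·p₂ ≈ (0.866, -0.354, 0.353); φ = arcsin(p_z) ≈ 20.64°, λ = atan2(p_y, p_x) ≈ -22.20°.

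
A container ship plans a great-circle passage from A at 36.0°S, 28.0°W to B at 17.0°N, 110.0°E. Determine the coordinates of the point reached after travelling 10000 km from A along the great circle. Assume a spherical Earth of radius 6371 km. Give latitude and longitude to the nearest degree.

≈ 13°S, 71°E

Write both endpoints as unit vectors p₁, p₂ with components (cos φ cos λ, cos φ sin λ, sin φ).
The central angle between the endpoints is δ = arccos(p₁·p₂) ≈ 2.414 rad (138.3°). The total great-circle distance is δ·R ≈ 2.414 × 6371 ≈ 15380 km, so the target fraction is f = 10000/15380 ≈ 0.650.
Interpolate at f ≈ 0.650 with slerp weights a = sin((1−f)δ)/sin δ ≈ 1.124, b = sin(fδ)/sin δ ≈ 1.504.
p = a·p₁ + b·p₂ ≈ (0.311, 0.924, -0.221); φ = arcsin(p_z) ≈ -12.77°, λ = atan2(p_y, p_x) ≈ 71.39°.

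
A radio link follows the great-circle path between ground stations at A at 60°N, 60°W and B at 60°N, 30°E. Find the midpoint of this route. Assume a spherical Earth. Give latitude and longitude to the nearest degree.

≈ 68°N, 15°W

Write both endpoints as unit vectors p₁, p₂ with components (cos φ cos λ, cos φ sin λ, sin φ).
The central angle between the endpoints is δ = arccos(p₁·p₂) ≈ 0.723 rad (41.4°).
Interpolate at f = 1/2 with slerp weights a = sin((1−f)δ)/sin δ ≈ 0.535, b = sin(fδ)/sin δ ≈ 0.535.
p = a·p₁ + b·p₂ ≈ (0.365, -0.098, 0.926); φ = arcsin(p_z) ≈ 67.79°, λ = atan2(p_y, p_x) ≈ -15.00°.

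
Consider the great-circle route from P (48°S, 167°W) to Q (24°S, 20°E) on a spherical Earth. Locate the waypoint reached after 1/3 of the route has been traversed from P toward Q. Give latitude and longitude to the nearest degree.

≈ (83°S, 161°E)

The haversine formula gives a central angle δ ≈ 1.880 rad (107.7°) between the endpoints.
Interpolate at f = 1/3 with slerp weights a = sin((1−f)δ)/sin δ ≈ 0.997, b = sin(fδ)/sin δ ≈ 0.616.
p = a·p₁ + b·p₂ ≈ (-0.122, 0.042, -0.992); φ = arcsin(p_z) ≈ -82.60°, λ = atan2(p_y, p_x) ≈ 160.86°.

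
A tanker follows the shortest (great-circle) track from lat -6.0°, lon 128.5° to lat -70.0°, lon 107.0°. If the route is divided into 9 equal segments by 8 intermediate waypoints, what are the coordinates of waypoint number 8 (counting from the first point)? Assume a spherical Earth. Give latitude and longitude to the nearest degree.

≈ lat -63°, lon 113°

Write both endpoints as unit vectors p₁, p₂ with components (cos φ cos λ, cos φ sin λ, sin φ).
The central angle between the endpoints is δ = arccos(p₁·p₂) ≈ 1.143 rad (65.5°).
Interpolate at f = 8/9 with slerp weights a = sin((1−f)δ)/sin δ ≈ 0.139, b = sin(fδ)/sin δ ≈ 0.934.
p = a·p₁ + b·p₂ ≈ (-0.180, 0.414, -0.892); φ = arcsin(p_z) ≈ -63.18°, λ = atan2(p_y, p_x) ≈ 113.46°.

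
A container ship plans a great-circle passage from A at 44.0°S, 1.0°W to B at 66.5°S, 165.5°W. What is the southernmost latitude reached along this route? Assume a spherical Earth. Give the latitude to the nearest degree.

≈ 85°S

The great circle lies in the plane with unit normal n̂ = (p₁ × p₂)/|p₁ × p₂|.
Here n̂_z ≈ -0.082; the vertex latitude is φ_max = arccos|n̂_z| ≈ 85.3°.
Check via Clairaut: cos φ_max = |cos φ₁| · sin C = cos(44.0°)·sin(173.4°) ≈ 0.082, again giving ≈ 85.3°.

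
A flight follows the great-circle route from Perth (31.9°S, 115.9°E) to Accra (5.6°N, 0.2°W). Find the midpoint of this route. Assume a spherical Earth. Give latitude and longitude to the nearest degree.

≈ (24°S, 51°E)

The haversine formula gives a central angle δ ≈ 2.008 rad (115.0°) between the endpoints.
Interpolate at f = 1/2 with slerp weights a = sin((1−f)δ)/sin δ ≈ 0.931, b = sin(fδ)/sin δ ≈ 0.931.
p = a·p₁ + b·p₂ ≈ (0.581, 0.708, -0.401); φ = arcsin(p_z) ≈ -23.65°, λ = atan2(p_y, p_x) ≈ 50.60°.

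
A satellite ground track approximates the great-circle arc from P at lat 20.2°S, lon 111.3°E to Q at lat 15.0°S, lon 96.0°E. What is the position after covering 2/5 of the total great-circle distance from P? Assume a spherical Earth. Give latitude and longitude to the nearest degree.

≈ lat 18°S, lon 105°E

Write both endpoints as unit vectors p₁, p₂ with components (cos φ cos λ, cos φ sin λ, sin φ).
The central angle between the endpoints is δ = arccos(p₁·p₂) ≈ 0.270 rad (15.5°).
Interpolate at f = 2/5 with slerp weights a = sin((1−f)δ)/sin δ ≈ 0.605, b = sin(fδ)/sin δ ≈ 0.404.
p = a·p₁ + b·p₂ ≈ (-0.247, 0.917, -0.313); φ = arcsin(p_z) ≈ -18.26°, λ = atan2(p_y, p_x) ≈ 105.07°.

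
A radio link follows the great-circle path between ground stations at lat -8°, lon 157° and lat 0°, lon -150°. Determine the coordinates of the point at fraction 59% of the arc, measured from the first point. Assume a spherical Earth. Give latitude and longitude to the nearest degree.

≈ lat -4°, lon -172°

Convert each endpoint to a unit vector on the sphere (x = cos φ cos λ, y = cos φ sin λ, z = sin φ).
The central angle between the endpoints is δ = arccos(p₁·p₂) ≈ 0.932 rad (53.4°).
Interpolate at f = 0.59 with slerp weights a = sin((1−f)δ)/sin δ ≈ 0.465, b = sin(fδ)/sin δ ≈ 0.651.
p = a·p₁ + b·p₂ ≈ (-0.987, -0.146, -0.065); φ = arcsin(p_z) ≈ -3.71°, λ = atan2(p_y, p_x) ≈ -171.60°.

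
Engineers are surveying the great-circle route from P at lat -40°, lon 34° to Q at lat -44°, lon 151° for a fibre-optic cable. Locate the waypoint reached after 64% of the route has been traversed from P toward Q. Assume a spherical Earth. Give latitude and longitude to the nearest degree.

The haversine formula gives a central angle δ ≈ 1.373 rad (78.7°) between the endpoints.
Interpolate at f = 0.64 with slerp weights a = sin((1−f)δ)/sin δ ≈ 0.484, b = sin(fδ)/sin δ ≈ 0.785.
p = a·p₁ + b·p₂ ≈ (-0.187, 0.481, -0.857); φ = arcsin(p_z) ≈ -58.93°, λ = atan2(p_y, p_x) ≈ 111.21°.

≈ lat -59°, lon 111°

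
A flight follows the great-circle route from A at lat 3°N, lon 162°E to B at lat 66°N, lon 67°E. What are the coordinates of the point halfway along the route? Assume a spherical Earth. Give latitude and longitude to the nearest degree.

≈ lat 43°N, lon 139°E

The haversine formula gives a central angle δ ≈ 1.558 rad (89.3°) between the endpoints.
Interpolate at f = 1/2 with slerp weights a = sin((1−f)δ)/sin δ ≈ 0.703, b = sin(fδ)/sin δ ≈ 0.703.
p = a·p₁ + b·p₂ ≈ (-0.556, 0.480, 0.679); φ = arcsin(p_z) ≈ 42.75°, λ = atan2(p_y, p_x) ≈ 139.18°.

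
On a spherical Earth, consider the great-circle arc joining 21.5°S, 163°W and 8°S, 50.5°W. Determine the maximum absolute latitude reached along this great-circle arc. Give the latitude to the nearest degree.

The great circle lies in the plane with unit normal n̂ = (p₁ × p₂)/|p₁ × p₂|.
Here n̂_z ≈ +0.893; the vertex latitude is φ_max = arccos|n̂_z| ≈ 26.8°.

≈ 27°S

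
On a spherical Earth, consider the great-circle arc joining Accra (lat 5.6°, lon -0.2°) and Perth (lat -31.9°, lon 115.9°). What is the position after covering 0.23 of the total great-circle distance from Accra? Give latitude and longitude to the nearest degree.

Convert each endpoint to a unit vector on the sphere (x = cos φ cos λ, y = cos φ sin λ, z = sin φ).
The central angle between the endpoints is δ = arccos(p₁·p₂) ≈ 2.008 rad (115.0°).
Interpolate at f = 0.23 with slerp weights a = sin((1−f)δ)/sin δ ≈ 1.103, b = sin(fδ)/sin δ ≈ 0.492.
p = a·p₁ + b·p₂ ≈ (0.916, 0.372, -0.152); φ = arcsin(p_z) ≈ -8.75°, λ = atan2(p_y, p_x) ≈ 22.09°.

≈ lat -9°, lon 22°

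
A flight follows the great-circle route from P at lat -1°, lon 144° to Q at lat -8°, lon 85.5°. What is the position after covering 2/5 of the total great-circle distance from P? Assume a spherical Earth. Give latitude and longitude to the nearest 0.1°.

≈ lat -4.4°, lon 120.7°

The haversine formula gives a central angle δ ≈ 1.024 rad (58.7°) between the endpoints.
Interpolate at f = 2/5 with slerp weights a = sin((1−f)δ)/sin δ ≈ 0.675, b = sin(fδ)/sin δ ≈ 0.466.
p = a·p₁ + b·p₂ ≈ (-0.510, 0.857, -0.077); φ = arcsin(p_z) ≈ -4.40°, λ = atan2(p_y, p_x) ≈ 120.74°.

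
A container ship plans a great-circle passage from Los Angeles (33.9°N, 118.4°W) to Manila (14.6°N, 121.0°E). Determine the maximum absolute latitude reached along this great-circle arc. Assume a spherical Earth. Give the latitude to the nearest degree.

≈ 44°N

The great circle lies in the plane with unit normal n̂ = (p₁ × p₂)/|p₁ × p₂|.
Here n̂_z ≈ -0.718; the vertex latitude is φ_max = arccos|n̂_z| ≈ 44.1°.
Check via Clairaut: cos φ_max = |cos φ₁| · sin C = cos(33.9°)·sin(59.8°) ≈ 0.718, again giving ≈ 44.1°.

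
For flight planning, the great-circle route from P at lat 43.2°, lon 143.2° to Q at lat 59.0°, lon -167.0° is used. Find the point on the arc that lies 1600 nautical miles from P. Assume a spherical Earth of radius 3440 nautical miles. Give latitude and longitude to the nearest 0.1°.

From cos δ = sin φ₁ sin φ₂ + cos φ₁ cos φ₂ cos Δλ, the central angle is δ ≈ 0.593 rad (34.0°). The total great-circle distance is δ·R ≈ 0.593 × 3440 ≈ 2041 nmi, so the target fraction is f = 1600/2041 ≈ 0.784.
Interpolate at f ≈ 0.784 with slerp weights a = sin((1−f)δ)/sin δ ≈ 0.229, b = sin(fδ)/sin δ ≈ 0.802.
p = a·p₁ + b·p₂ ≈ (-0.536, 0.007, 0.844); φ = arcsin(p_z) ≈ 57.58°, λ = atan2(p_y, p_x) ≈ 179.26°.

≈ lat 57.6°, lon 179.3°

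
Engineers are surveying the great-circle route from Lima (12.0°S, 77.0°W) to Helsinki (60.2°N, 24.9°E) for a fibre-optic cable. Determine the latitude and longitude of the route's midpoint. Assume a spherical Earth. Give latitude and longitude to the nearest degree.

≈ (33°N, 48°W)

Convert each endpoint to a unit vector on the sphere (x = cos φ cos λ, y = cos φ sin λ, z = sin φ).
The central angle between the endpoints is δ = arccos(p₁·p₂) ≈ 1.855 rad (106.3°).
Interpolate at f = 1/2 with slerp weights a = sin((1−f)δ)/sin δ ≈ 0.834, b = sin(fδ)/sin δ ≈ 0.834.
p = a·p₁ + b·p₂ ≈ (0.559, -0.620, 0.550); φ = arcsin(p_z) ≈ 33.38°, λ = atan2(p_y, p_x) ≈ -47.95°.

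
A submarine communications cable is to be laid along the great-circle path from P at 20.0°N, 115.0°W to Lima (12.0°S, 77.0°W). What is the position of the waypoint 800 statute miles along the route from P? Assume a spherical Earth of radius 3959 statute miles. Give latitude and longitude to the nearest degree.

≈ 13°N, 106°W

Write both endpoints as unit vectors p₁, p₂ with components (cos φ cos λ, cos φ sin λ, sin φ).
The central angle between the endpoints is δ = arccos(p₁·p₂) ≈ 0.859 rad (49.2°). The total great-circle distance is δ·R ≈ 0.859 × 3959 ≈ 3401 mi, so the target fraction is f = 800/3401 ≈ 0.235.
Interpolate at f ≈ 0.235 with slerp weights a = sin((1−f)δ)/sin δ ≈ 0.807, b = sin(fδ)/sin δ ≈ 0.265.
p = a·p₁ + b·p₂ ≈ (-0.262, -0.939, 0.221); φ = arcsin(p_z) ≈ 12.75°, λ = atan2(p_y, p_x) ≈ -105.58°.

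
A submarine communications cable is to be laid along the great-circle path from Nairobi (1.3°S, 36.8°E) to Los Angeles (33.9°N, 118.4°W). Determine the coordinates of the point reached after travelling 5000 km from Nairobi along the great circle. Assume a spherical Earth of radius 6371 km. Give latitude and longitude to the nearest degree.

Write both endpoints as unit vectors p₁, p₂ with components (cos φ cos λ, cos φ sin λ, sin φ).
The central angle between the endpoints is δ = arccos(p₁·p₂) ≈ 2.443 rad (140.0°). The total great-circle distance is δ·R ≈ 2.443 × 6371 ≈ 15566 km, so the target fraction is f = 5000/15566 ≈ 0.321.
Interpolate at f ≈ 0.321 with slerp weights a = sin((1−f)δ)/sin δ ≈ 1.549, b = sin(fδ)/sin δ ≈ 1.099.
p = a·p₁ + b·p₂ ≈ (0.806, 0.125, 0.578); φ = arcsin(p_z) ≈ 35.30°, λ = atan2(p_y, p_x) ≈ 8.84°.

≈ (35°N, 9°E)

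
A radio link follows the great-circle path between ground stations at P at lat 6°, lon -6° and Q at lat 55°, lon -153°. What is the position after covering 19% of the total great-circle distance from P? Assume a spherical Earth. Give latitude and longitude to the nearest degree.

Write both endpoints as unit vectors p₁, p₂ with components (cos φ cos λ, cos φ sin λ, sin φ).
The central angle between the endpoints is δ = arccos(p₁·p₂) ≈ 1.974 rad (113.1°).
Interpolate at f = 0.19 with slerp weights a = sin((1−f)δ)/sin δ ≈ 1.087, b = sin(fδ)/sin δ ≈ 0.398.
p = a·p₁ + b·p₂ ≈ (0.871, -0.217, 0.440); φ = arcsin(p_z) ≈ 26.10°, λ = atan2(p_y, p_x) ≈ -13.97°.

≈ lat 26°, lon -14°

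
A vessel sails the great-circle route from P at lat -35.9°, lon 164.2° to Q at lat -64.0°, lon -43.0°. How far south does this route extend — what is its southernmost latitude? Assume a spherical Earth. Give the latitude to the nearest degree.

The great circle lies in the plane with unit normal n̂ = (p₁ × p₂)/|p₁ × p₂|.
Here n̂_z ≈ +0.166; the vertex latitude is φ_max = arccos|n̂_z| ≈ 80.4°.
Check via Clairaut: cos φ_max = |cos φ₁| · sin C = cos(35.9°)·sin(168.2°) ≈ 0.166, again giving ≈ 80.4°.

≈ -80°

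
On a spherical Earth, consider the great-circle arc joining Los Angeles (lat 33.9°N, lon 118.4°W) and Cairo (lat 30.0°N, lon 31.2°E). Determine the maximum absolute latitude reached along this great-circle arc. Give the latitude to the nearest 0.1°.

≈ 67.2°N

The great circle lies in the plane with unit normal n̂ = (p₁ × p₂)/|p₁ × p₂|.
Here n̂_z ≈ +0.387; the vertex latitude is φ_max = arccos|n̂_z| ≈ 67.2°.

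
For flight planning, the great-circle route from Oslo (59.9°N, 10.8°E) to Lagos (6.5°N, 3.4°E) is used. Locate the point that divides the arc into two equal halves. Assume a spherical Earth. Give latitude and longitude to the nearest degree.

Convert each endpoint to a unit vector on the sphere (x = cos φ cos λ, y = cos φ sin λ, z = sin φ).
The central angle between the endpoints is δ = arccos(p₁·p₂) ≈ 0.937 rad (53.7°).
Interpolate at f = 1/2 with slerp weights a = sin((1−f)δ)/sin δ ≈ 0.560, b = sin(fδ)/sin δ ≈ 0.560.
p = a·p₁ + b·p₂ ≈ (0.832, 0.086, 0.548); φ = arcsin(p_z) ≈ 33.25°, λ = atan2(p_y, p_x) ≈ 5.88°.

≈ 33°N, 6°E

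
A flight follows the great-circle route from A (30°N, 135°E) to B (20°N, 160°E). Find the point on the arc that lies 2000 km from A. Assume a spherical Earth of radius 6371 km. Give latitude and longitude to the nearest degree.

≈ (23°N, 154°E)

Convert each endpoint to a unit vector on the sphere (x = cos φ cos λ, y = cos φ sin λ, z = sin φ).
The central angle between the endpoints is δ = arccos(p₁·p₂) ≈ 0.431 rad (24.7°). The total great-circle distance is δ·R ≈ 0.431 × 6371 ≈ 2746 km, so the target fraction is f = 2000/2746 ≈ 0.728.
Interpolate at f ≈ 0.728 with slerp weights a = sin((1−f)δ)/sin δ ≈ 0.280, b = sin(fδ)/sin δ ≈ 0.739.
p = a·p₁ + b·p₂ ≈ (-0.824, 0.409, 0.393); φ = arcsin(p_z) ≈ 23.12°, λ = atan2(p_y, p_x) ≈ 153.61°.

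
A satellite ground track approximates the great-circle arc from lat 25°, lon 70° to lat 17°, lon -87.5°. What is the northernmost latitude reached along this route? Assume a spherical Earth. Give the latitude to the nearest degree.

The great circle lies in the plane with unit normal n̂ = (p₁ × p₂)/|p₁ × p₂|.
Here n̂_z ≈ -0.451; the vertex latitude is φ_max = arccos|n̂_z| ≈ 63.2°.
Check via Clairaut: cos φ_max = |cos φ₁| · sin C = cos(25.0°)·sin(29.8°) ≈ 0.451, again giving ≈ 63.2°.

≈ 63°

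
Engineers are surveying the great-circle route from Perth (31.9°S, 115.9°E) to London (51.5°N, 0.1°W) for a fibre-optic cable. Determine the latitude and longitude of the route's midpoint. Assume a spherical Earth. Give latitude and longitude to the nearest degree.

Write both endpoints as unit vectors p₁, p₂ with components (cos φ cos λ, cos φ sin λ, sin φ).
The central angle between the endpoints is δ = arccos(p₁·p₂) ≈ 2.272 rad (130.2°).
Interpolate at f = 1/2 with slerp weights a = sin((1−f)δ)/sin δ ≈ 1.187, b = sin(fδ)/sin δ ≈ 1.187.
p = a·p₁ + b·p₂ ≈ (0.299, 0.905, 0.302); φ = arcsin(p_z) ≈ 17.56°, λ = atan2(p_y, p_x) ≈ 71.74°.

≈ 18°N, 72°E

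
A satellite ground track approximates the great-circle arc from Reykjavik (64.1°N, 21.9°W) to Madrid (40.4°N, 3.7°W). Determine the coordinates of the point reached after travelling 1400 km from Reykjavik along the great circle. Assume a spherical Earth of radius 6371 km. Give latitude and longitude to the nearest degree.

≈ 53°N, 11°W

Write both endpoints as unit vectors p₁, p₂ with components (cos φ cos λ, cos φ sin λ, sin φ).
The central angle between the endpoints is δ = arccos(p₁·p₂) ≈ 0.453 rad (26.0°). The total great-circle distance is δ·R ≈ 0.453 × 6371 ≈ 2888 km, so the target fraction is f = 1400/2888 ≈ 0.485.
Interpolate at f ≈ 0.485 with slerp weights a = sin((1−f)δ)/sin δ ≈ 0.528, b = sin(fδ)/sin δ ≈ 0.498.
p = a·p₁ + b·p₂ ≈ (0.592, -0.111, 0.798); φ = arcsin(p_z) ≈ 52.94°, λ = atan2(p_y, p_x) ≈ -10.57°.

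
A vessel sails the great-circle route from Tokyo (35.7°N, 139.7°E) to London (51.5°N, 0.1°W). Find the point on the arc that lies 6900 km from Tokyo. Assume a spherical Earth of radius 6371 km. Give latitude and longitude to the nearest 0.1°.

≈ 68.4°N, 35.3°E

Convert each endpoint to a unit vector on the sphere (x = cos φ cos λ, y = cos φ sin λ, z = sin φ).
The central angle between the endpoints is δ = arccos(p₁·p₂) ≈ 1.500 rad (86.0°). The total great-circle distance is δ·R ≈ 1.500 × 6371 ≈ 9558 km, so the target fraction is f = 6900/9558 ≈ 0.722.
Interpolate at f ≈ 0.722 with slerp weights a = sin((1−f)δ)/sin δ ≈ 0.406, b = sin(fδ)/sin δ ≈ 0.886.
p = a·p₁ + b·p₂ ≈ (0.300, 0.212, 0.930); φ = arcsin(p_z) ≈ 68.45°, λ = atan2(p_y, p_x) ≈ 35.32°.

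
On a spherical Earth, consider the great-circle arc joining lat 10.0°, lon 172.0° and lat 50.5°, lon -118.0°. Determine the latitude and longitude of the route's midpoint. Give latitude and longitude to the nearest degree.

Convert each endpoint to a unit vector on the sphere (x = cos φ cos λ, y = cos φ sin λ, z = sin φ).
The central angle between the endpoints is δ = arccos(p₁·p₂) ≈ 1.215 rad (69.6°).
Interpolate at f = 1/2 with slerp weights a = sin((1−f)δ)/sin δ ≈ 0.609, b = sin(fδ)/sin δ ≈ 0.609.
p = a·p₁ + b·p₂ ≈ (-0.776, -0.259, 0.576); φ = arcsin(p_z) ≈ 35.15°, λ = atan2(p_y, p_x) ≈ -161.57°.

≈ lat 35°, lon -162°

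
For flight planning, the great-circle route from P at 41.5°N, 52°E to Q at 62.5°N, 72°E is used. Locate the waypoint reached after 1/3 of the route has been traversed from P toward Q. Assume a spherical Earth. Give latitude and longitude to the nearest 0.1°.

≈ 48.8°N, 56.7°E

Write both endpoints as unit vectors p₁, p₂ with components (cos φ cos λ, cos φ sin λ, sin φ).
The central angle between the endpoints is δ = arccos(p₁·p₂) ≈ 0.421 rad (24.1°).
Interpolate at f = 1/3 with slerp weights a = sin((1−f)δ)/sin δ ≈ 0.678, b = sin(fδ)/sin δ ≈ 0.342.
p = a·p₁ + b·p₂ ≈ (0.361, 0.550, 0.753); φ = arcsin(p_z) ≈ 48.82°, λ = atan2(p_y, p_x) ≈ 56.71°.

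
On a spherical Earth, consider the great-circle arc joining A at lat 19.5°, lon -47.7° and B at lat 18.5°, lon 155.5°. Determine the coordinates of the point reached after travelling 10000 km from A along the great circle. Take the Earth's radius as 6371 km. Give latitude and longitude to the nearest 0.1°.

The haversine formula gives a central angle δ ≈ 2.368 rad (135.7°) between the endpoints. The total great-circle distance is δ·R ≈ 2.368 × 6371 ≈ 15089 km, so the target fraction is f = 10000/15089 ≈ 0.663.
Interpolate at f ≈ 0.663 with slerp weights a = sin((1−f)δ)/sin δ ≈ 1.026, b = sin(fδ)/sin δ ≈ 1.432.
p = a·p₁ + b·p₂ ≈ (-0.585, -0.152, 0.797); φ = arcsin(p_z) ≈ 52.83°, λ = atan2(p_y, p_x) ≈ -165.41°.

≈ lat 52.8°, lon -165.4°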